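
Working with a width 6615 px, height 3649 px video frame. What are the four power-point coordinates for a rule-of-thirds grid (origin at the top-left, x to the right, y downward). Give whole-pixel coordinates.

One third of 6615 is 2205; one third of 3649 is 1216.33.
Vertical third lines at x = 2205 and x = 4410; horizontal third lines at y = 1216 and y = 2433.

(2205, 1216), (4410, 1216), (2205, 2433), (4410, 2433)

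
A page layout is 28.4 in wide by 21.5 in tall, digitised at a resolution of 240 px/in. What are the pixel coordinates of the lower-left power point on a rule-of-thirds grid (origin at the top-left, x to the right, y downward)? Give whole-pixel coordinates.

x = 2272 px, y = 3440 px

In pixels the canvas is 28.4 × 240 = 6816 wide and 21.5 × 240 = 5160 tall.
The lower-left point is one-third across and two-thirds down:
x = 1 × 6816/3 ≈ 2272; y = 2 × 5160/3 ≈ 3440.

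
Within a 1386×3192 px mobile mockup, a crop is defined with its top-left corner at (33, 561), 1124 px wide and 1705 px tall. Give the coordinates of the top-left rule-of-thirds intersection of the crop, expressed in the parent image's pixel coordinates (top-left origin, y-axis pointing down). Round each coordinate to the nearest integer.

One third of the crop width 1124 is 374.67 px.
One third of the crop height 1705 is 568.33 px.
The top-left point is one-third across and one-third down within the crop:
x = 33 + 1 × 374.67 ≈ 408; y = 561 + 1 × 568.33 ≈ 1129.

x = 408 px, y = 1129 px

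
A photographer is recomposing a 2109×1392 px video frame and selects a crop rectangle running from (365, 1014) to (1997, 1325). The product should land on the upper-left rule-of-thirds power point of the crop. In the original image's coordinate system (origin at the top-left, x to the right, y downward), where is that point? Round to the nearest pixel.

Crop width = 1997 − 365 = 1632 px; one third is 544.00 px.
Crop height = 1325 − 1014 = 311 px; one third is 103.67 px.
The upper-left point is one-third across and one-third down within the crop:
x = 365 + 1 × 544.00 ≈ 909; y = 1014 + 1 × 103.67 ≈ 1118.

(909, 1118)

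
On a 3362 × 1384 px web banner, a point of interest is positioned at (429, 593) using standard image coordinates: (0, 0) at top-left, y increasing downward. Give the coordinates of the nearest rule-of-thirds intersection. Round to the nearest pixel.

(1121, 461)

Third lines: x ∈ {1121, 2241}, y ∈ {461, 923}.
429 is closer to x = 1121; 593 is closer to y = 461.
So the nearest intersection is the upper-left power point.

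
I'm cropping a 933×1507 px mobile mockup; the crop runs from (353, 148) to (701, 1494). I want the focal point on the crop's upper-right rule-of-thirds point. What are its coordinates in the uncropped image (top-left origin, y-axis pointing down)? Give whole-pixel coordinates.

Crop width = 701 − 353 = 348 px; one third is 116.00 px.
Crop height = 1494 − 148 = 1346 px; one third is 448.67 px.
The upper-right point is two-thirds across and one-third down within the crop:
x = 353 + 2 × 116.00 ≈ 585; y = 148 + 1 × 448.67 ≈ 597.

x = 585 px, y = 597 px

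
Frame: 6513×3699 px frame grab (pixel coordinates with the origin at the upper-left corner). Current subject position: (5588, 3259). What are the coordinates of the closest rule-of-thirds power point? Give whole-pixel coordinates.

(4342, 2466)

Third lines: x ∈ {2171, 4342}, y ∈ {1233, 2466}.
5588 is closer to x = 4342; 3259 is closer to y = 2466.
So the nearest intersection is the lower-right power point.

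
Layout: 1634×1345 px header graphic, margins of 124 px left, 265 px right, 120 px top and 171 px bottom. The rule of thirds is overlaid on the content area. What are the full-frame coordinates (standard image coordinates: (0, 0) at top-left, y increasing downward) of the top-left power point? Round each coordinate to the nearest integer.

x = 539 px, y = 471 px

Content width = 1634 − 124 − 265 = 1245 px; content height = 1345 − 120 − 171 = 1054 px.
Top-left is one-third across and one-third down within the content area.
x = 124 + 1 × 1245/3 = 124 + 415.00 ≈ 539
y = 120 + 1 × 1054/3 = 120 + 351.33 ≈ 471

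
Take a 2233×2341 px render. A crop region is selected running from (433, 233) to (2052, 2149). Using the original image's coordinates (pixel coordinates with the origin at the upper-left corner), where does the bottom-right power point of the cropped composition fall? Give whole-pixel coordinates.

Crop width = 2052 − 433 = 1619 px; one third is 539.67 px.
Crop height = 2149 − 233 = 1916 px; one third is 638.67 px.
The bottom-right point is two-thirds across and two-thirds down within the crop:
x = 433 + 2 × 539.67 ≈ 1512; y = 233 + 2 × 638.67 ≈ 1510.

(1512, 1510)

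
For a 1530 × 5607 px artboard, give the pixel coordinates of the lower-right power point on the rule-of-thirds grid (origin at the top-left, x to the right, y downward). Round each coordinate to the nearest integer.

x = 1020 px, y = 3738 px

The lower-right point sits two-thirds of the way across and two-thirds of the way down.
x = 2 × 1530/3 ≈ 1020; y = 2 × 5607/3 ≈ 3738.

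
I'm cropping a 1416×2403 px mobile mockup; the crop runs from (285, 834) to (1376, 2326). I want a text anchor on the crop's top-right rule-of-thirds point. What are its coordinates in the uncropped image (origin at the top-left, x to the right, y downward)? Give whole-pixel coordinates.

Crop width = 1376 − 285 = 1091 px; one third is 363.67 px.
Crop height = 2326 − 834 = 1492 px; one third is 497.33 px.
The top-right point is two-thirds across and one-third down within the crop:
x = 285 + 2 × 363.67 ≈ 1012; y = 834 + 1 × 497.33 ≈ 1331.

x = 1012 px, y = 1331 px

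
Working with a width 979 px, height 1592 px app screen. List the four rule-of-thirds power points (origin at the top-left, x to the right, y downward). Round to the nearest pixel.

(326, 531), (653, 531), (326, 1061), (653, 1061)

One third of 979 is 326.33; one third of 1592 is 530.67.
Vertical third lines at x = 326 and x = 653; horizontal third lines at y = 531 and y = 1061.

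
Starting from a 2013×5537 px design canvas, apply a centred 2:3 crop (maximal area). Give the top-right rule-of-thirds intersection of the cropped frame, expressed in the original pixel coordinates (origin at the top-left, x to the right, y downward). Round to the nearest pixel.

2013/5537 < 2/3, so the 2:3 crop keeps the full width 2013 and trims height to 2013 × 3/2 = 3019.50 px.
Top offset = (5537 − 3019.50)/2 = 1258.75 px; left offset = 0.
Top-right is two-thirds across and one-third down within the crop:
x = 0.00 + 2 × 2013.00/3 ≈ 1342; y = 1258.75 + 1 × 3019.50/3 ≈ 2265.

x = 1342 px, y = 2265 px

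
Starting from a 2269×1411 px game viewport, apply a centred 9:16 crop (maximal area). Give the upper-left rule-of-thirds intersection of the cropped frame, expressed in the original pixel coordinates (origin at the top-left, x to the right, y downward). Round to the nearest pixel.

2269/1411 > 9/16, so the 9:16 crop keeps the full height 1411 and trims width to 1411 × 9/16 = 793.69 px.
Left offset = (2269 − 793.69)/2 = 737.66 px; top offset = 0.
Upper-left is one-third across and one-third down within the crop:
x = 737.66 + 1 × 793.69/3 ≈ 1002; y = 0.00 + 1 × 1411.00/3 ≈ 470.

(1002, 470)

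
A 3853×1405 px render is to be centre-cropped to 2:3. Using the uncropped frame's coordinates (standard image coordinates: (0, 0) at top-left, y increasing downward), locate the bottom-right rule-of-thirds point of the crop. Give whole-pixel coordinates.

(2083, 937)

3853/1405 > 2/3, so the 2:3 crop keeps the full height 1405 and trims width to 1405 × 2/3 = 936.67 px.
Left offset = (3853 − 936.67)/2 = 1458.17 px; top offset = 0.
Bottom-right is two-thirds across and two-thirds down within the crop:
x = 1458.17 + 2 × 936.67/3 ≈ 2083; y = 0.00 + 2 × 1405.00/3 ≈ 937.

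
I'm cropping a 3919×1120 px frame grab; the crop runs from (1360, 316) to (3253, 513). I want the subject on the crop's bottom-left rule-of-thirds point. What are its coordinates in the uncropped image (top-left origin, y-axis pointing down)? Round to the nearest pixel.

Crop width = 3253 − 1360 = 1893 px; one third is 631.00 px.
Crop height = 513 − 316 = 197 px; one third is 65.67 px.
The bottom-left point is one-third across and two-thirds down within the crop:
x = 1360 + 1 × 631.00 ≈ 1991; y = 316 + 2 × 65.67 ≈ 447.

(1991, 447)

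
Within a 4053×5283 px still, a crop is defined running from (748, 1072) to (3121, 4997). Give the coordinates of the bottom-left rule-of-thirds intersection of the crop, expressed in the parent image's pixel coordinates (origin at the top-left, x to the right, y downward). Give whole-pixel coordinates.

x = 1539 px, y = 3689 px

Crop width = 3121 − 748 = 2373 px; one third is 791.00 px.
Crop height = 4997 − 1072 = 3925 px; one third is 1308.33 px.
The bottom-left point is one-third across and two-thirds down within the crop:
x = 748 + 1 × 791.00 ≈ 1539; y = 1072 + 2 × 1308.33 ≈ 3689.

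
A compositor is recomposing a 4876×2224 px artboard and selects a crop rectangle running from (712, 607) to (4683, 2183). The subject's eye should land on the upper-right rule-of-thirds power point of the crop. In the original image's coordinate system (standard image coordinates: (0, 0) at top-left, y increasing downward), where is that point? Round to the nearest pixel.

Crop width = 4683 − 712 = 3971 px; one third is 1323.67 px.
Crop height = 2183 − 607 = 1576 px; one third is 525.33 px.
The upper-right point is two-thirds across and one-third down within the crop:
x = 712 + 2 × 1323.67 ≈ 3359; y = 607 + 1 × 525.33 ≈ 1132.

(3359, 1132)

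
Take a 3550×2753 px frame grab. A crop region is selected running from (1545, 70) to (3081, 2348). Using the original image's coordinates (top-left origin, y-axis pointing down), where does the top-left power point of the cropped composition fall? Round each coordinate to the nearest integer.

(2057, 829)

Crop width = 3081 − 1545 = 1536 px; one third is 512.00 px.
Crop height = 2348 − 70 = 2278 px; one third is 759.33 px.
The top-left point is one-third across and one-third down within the crop:
x = 1545 + 1 × 512.00 ≈ 2057; y = 70 + 1 × 759.33 ≈ 829.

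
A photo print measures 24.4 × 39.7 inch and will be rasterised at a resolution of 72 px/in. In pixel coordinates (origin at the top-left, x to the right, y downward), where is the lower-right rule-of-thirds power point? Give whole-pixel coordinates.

In pixels the canvas is 24.4 × 72 = 1756.8 wide and 39.7 × 72 = 2858.4 tall.
The lower-right point is two-thirds across and two-thirds down:
x = 2 × 1756.8/3 ≈ 1171; y = 2 × 2858.4/3 ≈ 1906.

x = 1171 px, y = 1906 px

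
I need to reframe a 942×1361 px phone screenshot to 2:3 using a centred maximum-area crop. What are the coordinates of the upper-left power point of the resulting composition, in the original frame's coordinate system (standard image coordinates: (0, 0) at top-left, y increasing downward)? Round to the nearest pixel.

942/1361 > 2/3, so the 2:3 crop keeps the full height 1361 and trims width to 1361 × 2/3 = 907.33 px.
Left offset = (942 − 907.33)/2 = 17.33 px; top offset = 0.
Upper-left is one-third across and one-third down within the crop:
x = 17.33 + 1 × 907.33/3 ≈ 320; y = 0.00 + 1 × 1361.00/3 ≈ 454.

x = 320 px, y = 454 px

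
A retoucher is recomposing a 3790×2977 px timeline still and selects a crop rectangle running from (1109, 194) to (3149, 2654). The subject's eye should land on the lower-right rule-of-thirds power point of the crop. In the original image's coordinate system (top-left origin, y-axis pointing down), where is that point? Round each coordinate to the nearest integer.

Crop width = 3149 − 1109 = 2040 px; one third is 680.00 px.
Crop height = 2654 − 194 = 2460 px; one third is 820.00 px.
The lower-right point is two-thirds across and two-thirds down within the crop:
x = 1109 + 2 × 680.00 ≈ 2469; y = 194 + 2 × 820.00 ≈ 1834.

x = 2469 px, y = 1834 px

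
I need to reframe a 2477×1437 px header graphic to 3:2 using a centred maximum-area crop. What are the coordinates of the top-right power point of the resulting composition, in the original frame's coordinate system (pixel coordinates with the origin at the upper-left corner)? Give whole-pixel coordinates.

x = 1598 px, y = 479 px

2477/1437 > 3/2, so the 3:2 crop keeps the full height 1437 and trims width to 1437 × 3/2 = 2155.50 px.
Left offset = (2477 − 2155.50)/2 = 160.75 px; top offset = 0.
Top-right is two-thirds across and one-third down within the crop:
x = 160.75 + 2 × 2155.50/3 ≈ 1598; y = 0.00 + 1 × 1437.00/3 ≈ 479.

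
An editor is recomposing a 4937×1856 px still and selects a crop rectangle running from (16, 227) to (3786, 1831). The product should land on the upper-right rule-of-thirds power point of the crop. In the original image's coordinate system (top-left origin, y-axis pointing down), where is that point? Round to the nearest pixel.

Crop width = 3786 − 16 = 3770 px; one third is 1256.67 px.
Crop height = 1831 − 227 = 1604 px; one third is 534.67 px.
The upper-right point is two-thirds across and one-third down within the crop:
x = 16 + 2 × 1256.67 ≈ 2529; y = 227 + 1 × 534.67 ≈ 762.

(2529, 762)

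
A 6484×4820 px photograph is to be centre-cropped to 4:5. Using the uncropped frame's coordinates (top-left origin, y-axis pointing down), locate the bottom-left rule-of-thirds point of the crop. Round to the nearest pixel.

x = 2599 px, y = 3213 px

6484/4820 > 4/5, so the 4:5 crop keeps the full height 4820 and trims width to 4820 × 4/5 = 3856.00 px.
Left offset = (6484 − 3856.00)/2 = 1314.00 px; top offset = 0.
Bottom-left is one-third across and two-thirds down within the crop:
x = 1314.00 + 1 × 3856.00/3 ≈ 2599; y = 0.00 + 2 × 4820.00/3 ≈ 3213.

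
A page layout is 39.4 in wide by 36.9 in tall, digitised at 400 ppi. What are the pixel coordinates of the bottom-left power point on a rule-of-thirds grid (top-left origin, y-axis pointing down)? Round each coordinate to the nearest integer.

In pixels the canvas is 39.4 × 400 = 15760 wide and 36.9 × 400 = 14760 tall.
The bottom-left point is one-third across and two-thirds down:
x = 1 × 15760/3 ≈ 5253; y = 2 × 14760/3 ≈ 9840.

(5253, 9840)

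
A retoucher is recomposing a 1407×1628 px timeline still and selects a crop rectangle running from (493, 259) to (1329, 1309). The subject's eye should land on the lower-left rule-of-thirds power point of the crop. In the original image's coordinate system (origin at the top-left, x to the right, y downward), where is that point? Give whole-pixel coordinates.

Crop width = 1329 − 493 = 836 px; one third is 278.67 px.
Crop height = 1309 − 259 = 1050 px; one third is 350.00 px.
The lower-left point is one-third across and two-thirds down within the crop:
x = 493 + 1 × 278.67 ≈ 772; y = 259 + 2 × 350.00 ≈ 959.

x = 772 px, y = 959 px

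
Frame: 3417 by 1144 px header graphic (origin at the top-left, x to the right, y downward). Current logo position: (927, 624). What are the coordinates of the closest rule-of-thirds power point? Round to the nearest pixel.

(1139, 763)

Third lines: x ∈ {1139, 2278}, y ∈ {381, 763}.
927 is closer to x = 1139; 624 is closer to y = 763.
So the nearest intersection is the lower-left power point.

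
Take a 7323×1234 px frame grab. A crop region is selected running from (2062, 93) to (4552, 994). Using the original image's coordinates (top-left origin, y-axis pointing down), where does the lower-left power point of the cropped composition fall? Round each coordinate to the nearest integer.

Crop width = 4552 − 2062 = 2490 px; one third is 830.00 px.
Crop height = 994 − 93 = 901 px; one third is 300.33 px.
The lower-left point is one-third across and two-thirds down within the crop:
x = 2062 + 1 × 830.00 ≈ 2892; y = 93 + 2 × 300.33 ≈ 694.

(2892, 694)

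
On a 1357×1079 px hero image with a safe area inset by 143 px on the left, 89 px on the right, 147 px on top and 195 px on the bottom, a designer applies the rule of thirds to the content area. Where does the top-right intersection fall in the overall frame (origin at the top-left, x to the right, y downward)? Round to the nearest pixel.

Content width = 1357 − 143 − 89 = 1125 px; content height = 1079 − 147 − 195 = 737 px.
Top-right is two-thirds across and one-third down within the content area.
x = 143 + 2 × 1125/3 = 143 + 750.00 ≈ 893
y = 147 + 1 × 737/3 = 147 + 245.67 ≈ 393

x = 893 px, y = 393 px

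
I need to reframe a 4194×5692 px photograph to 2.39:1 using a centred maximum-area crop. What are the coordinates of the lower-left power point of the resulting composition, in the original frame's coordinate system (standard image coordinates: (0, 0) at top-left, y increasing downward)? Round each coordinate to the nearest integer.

4194/5692 < 2.39/1, so the 2.39:1 crop keeps the full width 4194 and trims height to 4194 × 1/2.39 = 1754.81 px.
Top offset = (5692 − 1754.81)/2 = 1968.59 px; left offset = 0.
Lower-left is one-third across and two-thirds down within the crop:
x = 0.00 + 1 × 4194.00/3 ≈ 1398; y = 1968.59 + 2 × 1754.81/3 ≈ 3138.

(1398, 3138)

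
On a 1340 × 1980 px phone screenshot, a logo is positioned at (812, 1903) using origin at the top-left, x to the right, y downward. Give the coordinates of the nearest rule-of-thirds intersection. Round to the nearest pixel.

x = 893 px, y = 1320 px

Third lines: x ∈ {447, 893}, y ∈ {660, 1320}.
812 is closer to x = 893; 1903 is closer to y = 1320.
So the nearest intersection is the lower-right power point.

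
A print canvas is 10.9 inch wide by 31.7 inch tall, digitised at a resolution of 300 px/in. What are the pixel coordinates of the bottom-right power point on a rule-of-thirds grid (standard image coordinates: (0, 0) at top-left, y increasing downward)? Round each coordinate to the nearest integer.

In pixels the canvas is 10.9 × 300 = 3270 wide and 31.7 × 300 = 9510 tall.
The bottom-right point is two-thirds across and two-thirds down:
x = 2 × 3270/3 ≈ 2180; y = 2 × 9510/3 ≈ 6340.

(2180, 6340)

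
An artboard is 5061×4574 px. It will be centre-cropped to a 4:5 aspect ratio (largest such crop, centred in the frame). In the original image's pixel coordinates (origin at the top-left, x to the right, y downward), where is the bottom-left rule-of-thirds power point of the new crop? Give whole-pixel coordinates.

x = 1921 px, y = 3049 px

5061/4574 > 4/5, so the 4:5 crop keeps the full height 4574 and trims width to 4574 × 4/5 = 3659.20 px.
Left offset = (5061 − 3659.20)/2 = 700.90 px; top offset = 0.
Bottom-left is one-third across and two-thirds down within the crop:
x = 700.90 + 1 × 3659.20/3 ≈ 1921; y = 0.00 + 2 × 4574.00/3 ≈ 3049.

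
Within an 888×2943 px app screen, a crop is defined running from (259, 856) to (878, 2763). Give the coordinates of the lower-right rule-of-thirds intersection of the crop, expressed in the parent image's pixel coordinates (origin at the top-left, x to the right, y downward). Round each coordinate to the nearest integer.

Crop width = 878 − 259 = 619 px; one third is 206.33 px.
Crop height = 2763 − 856 = 1907 px; one third is 635.67 px.
The lower-right point is two-thirds across and two-thirds down within the crop:
x = 259 + 2 × 206.33 ≈ 672; y = 856 + 2 × 635.67 ≈ 2127.

(672, 2127)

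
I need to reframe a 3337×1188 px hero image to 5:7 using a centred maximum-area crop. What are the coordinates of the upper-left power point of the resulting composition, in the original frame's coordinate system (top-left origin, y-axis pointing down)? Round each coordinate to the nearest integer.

3337/1188 > 5/7, so the 5:7 crop keeps the full height 1188 and trims width to 1188 × 5/7 = 848.57 px.
Left offset = (3337 − 848.57)/2 = 1244.21 px; top offset = 0.
Upper-left is one-third across and one-third down within the crop:
x = 1244.21 + 1 × 848.57/3 ≈ 1527; y = 0.00 + 1 × 1188.00/3 ≈ 396.

x = 1527 px, y = 396 px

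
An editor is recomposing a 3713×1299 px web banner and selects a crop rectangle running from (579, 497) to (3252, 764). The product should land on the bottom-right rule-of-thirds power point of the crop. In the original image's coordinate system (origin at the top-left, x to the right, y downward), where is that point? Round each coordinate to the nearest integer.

(2361, 675)

Crop width = 3252 − 579 = 2673 px; one third is 891.00 px.
Crop height = 764 − 497 = 267 px; one third is 89.00 px.
The bottom-right point is two-thirds across and two-thirds down within the crop:
x = 579 + 2 × 891.00 ≈ 2361; y = 497 + 2 × 89.00 ≈ 675.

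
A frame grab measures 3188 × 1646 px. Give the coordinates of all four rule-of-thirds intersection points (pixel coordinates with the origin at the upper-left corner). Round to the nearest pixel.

One third of 3188 is 1062.67; one third of 1646 is 548.67.
Vertical third lines at x = 1063 and x = 2125; horizontal third lines at y = 549 and y = 1097.

(1063, 549), (2125, 549), (1063, 1097), (2125, 1097)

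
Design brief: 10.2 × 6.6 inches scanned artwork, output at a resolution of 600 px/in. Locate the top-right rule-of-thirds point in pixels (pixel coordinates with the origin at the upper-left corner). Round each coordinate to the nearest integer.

In pixels the canvas is 10.2 × 600 = 6120 wide and 6.6 × 600 = 3960 tall.
The top-right point is two-thirds across and one-third down:
x = 2 × 6120/3 ≈ 4080; y = 1 × 3960/3 ≈ 1320.

(4080, 1320)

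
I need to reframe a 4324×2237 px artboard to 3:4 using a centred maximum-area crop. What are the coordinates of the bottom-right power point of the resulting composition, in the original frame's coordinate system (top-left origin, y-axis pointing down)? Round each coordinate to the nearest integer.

4324/2237 > 3/4, so the 3:4 crop keeps the full height 2237 and trims width to 2237 × 3/4 = 1677.75 px.
Left offset = (4324 − 1677.75)/2 = 1323.12 px; top offset = 0.
Bottom-right is two-thirds across and two-thirds down within the crop:
x = 1323.12 + 2 × 1677.75/3 ≈ 2442; y = 0.00 + 2 × 2237.00/3 ≈ 1491.

x = 2442 px, y = 1491 px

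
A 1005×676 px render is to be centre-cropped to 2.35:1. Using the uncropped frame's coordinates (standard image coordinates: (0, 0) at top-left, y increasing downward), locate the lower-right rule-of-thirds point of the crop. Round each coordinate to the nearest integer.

1005/676 < 2.35/1, so the 2.35:1 crop keeps the full width 1005 and trims height to 1005 × 1/2.35 = 427.66 px.
Top offset = (676 − 427.66)/2 = 124.17 px; left offset = 0.
Lower-right is two-thirds across and two-thirds down within the crop:
x = 0.00 + 2 × 1005.00/3 ≈ 670; y = 124.17 + 2 × 427.66/3 ≈ 409.

(670, 409)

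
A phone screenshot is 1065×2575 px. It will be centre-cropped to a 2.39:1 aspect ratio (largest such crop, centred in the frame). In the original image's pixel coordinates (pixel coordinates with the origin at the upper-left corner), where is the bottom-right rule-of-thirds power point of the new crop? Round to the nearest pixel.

1065/2575 < 2.39/1, so the 2.39:1 crop keeps the full width 1065 and trims height to 1065 × 1/2.39 = 445.61 px.
Top offset = (2575 − 445.61)/2 = 1064.70 px; left offset = 0.
Bottom-right is two-thirds across and two-thirds down within the crop:
x = 0.00 + 2 × 1065.00/3 ≈ 710; y = 1064.70 + 2 × 445.61/3 ≈ 1362.

(710, 1362)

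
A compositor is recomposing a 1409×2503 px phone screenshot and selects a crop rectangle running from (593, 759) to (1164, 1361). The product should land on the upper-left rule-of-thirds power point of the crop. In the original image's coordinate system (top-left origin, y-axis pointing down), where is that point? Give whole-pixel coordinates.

Crop width = 1164 − 593 = 571 px; one third is 190.33 px.
Crop height = 1361 − 759 = 602 px; one third is 200.67 px.
The upper-left point is one-third across and one-third down within the crop:
x = 593 + 1 × 190.33 ≈ 783; y = 759 + 1 × 200.67 ≈ 960.

x = 783 px, y = 960 px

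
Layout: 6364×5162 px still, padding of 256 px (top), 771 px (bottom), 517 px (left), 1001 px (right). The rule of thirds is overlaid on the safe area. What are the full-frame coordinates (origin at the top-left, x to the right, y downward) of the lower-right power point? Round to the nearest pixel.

Content width = 6364 − 517 − 1001 = 4846 px; content height = 5162 − 256 − 771 = 4135 px.
Lower-right is two-thirds across and two-thirds down within the safe area.
x = 517 + 2 × 4846/3 = 517 + 3230.67 ≈ 3748
y = 256 + 2 × 4135/3 = 256 + 2756.67 ≈ 3013

(3748, 3013)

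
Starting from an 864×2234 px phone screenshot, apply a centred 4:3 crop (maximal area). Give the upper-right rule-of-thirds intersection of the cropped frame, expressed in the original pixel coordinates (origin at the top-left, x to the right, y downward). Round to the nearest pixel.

(576, 1009)

864/2234 < 4/3, so the 4:3 crop keeps the full width 864 and trims height to 864 × 3/4 = 648.00 px.
Top offset = (2234 − 648.00)/2 = 793.00 px; left offset = 0.
Upper-right is two-thirds across and one-third down within the crop:
x = 0.00 + 2 × 864.00/3 ≈ 576; y = 793.00 + 1 × 648.00/3 ≈ 1009.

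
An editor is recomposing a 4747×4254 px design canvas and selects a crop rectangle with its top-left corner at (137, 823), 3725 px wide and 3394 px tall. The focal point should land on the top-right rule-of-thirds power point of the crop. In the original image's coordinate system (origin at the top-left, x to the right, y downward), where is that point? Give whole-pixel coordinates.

(2620, 1954)

One third of the crop width 3725 is 1241.67 px.
One third of the crop height 3394 is 1131.33 px.
The top-right point is two-thirds across and one-third down within the crop:
x = 137 + 2 × 1241.67 ≈ 2620; y = 823 + 1 × 1131.33 ≈ 1954.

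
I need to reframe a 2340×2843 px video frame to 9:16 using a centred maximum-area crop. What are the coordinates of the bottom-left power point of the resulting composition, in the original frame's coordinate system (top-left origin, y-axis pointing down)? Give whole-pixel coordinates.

2340/2843 > 9/16, so the 9:16 crop keeps the full height 2843 and trims width to 2843 × 9/16 = 1599.19 px.
Left offset = (2340 − 1599.19)/2 = 370.41 px; top offset = 0.
Bottom-left is one-third across and two-thirds down within the crop:
x = 370.41 + 1 × 1599.19/3 ≈ 903; y = 0.00 + 2 × 2843.00/3 ≈ 1895.

(903, 1895)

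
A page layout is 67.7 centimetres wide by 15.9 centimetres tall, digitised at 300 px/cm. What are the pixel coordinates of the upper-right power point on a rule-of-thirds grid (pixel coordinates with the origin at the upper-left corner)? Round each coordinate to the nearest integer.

x = 13540 px, y = 1590 px

In pixels the canvas is 67.7 × 300 = 20310 wide and 15.9 × 300 = 4770 tall.
The upper-right point is two-thirds across and one-third down:
x = 2 × 20310/3 ≈ 13540; y = 1 × 4770/3 ≈ 1590.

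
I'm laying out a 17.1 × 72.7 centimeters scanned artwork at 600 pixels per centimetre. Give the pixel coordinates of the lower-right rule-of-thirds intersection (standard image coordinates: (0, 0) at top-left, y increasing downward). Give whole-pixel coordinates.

(6840, 29080)

In pixels the canvas is 17.1 × 600 = 10260 wide and 72.7 × 600 = 43620 tall.
The lower-right point is two-thirds across and two-thirds down:
x = 2 × 10260/3 ≈ 6840; y = 2 × 43620/3 ≈ 29080.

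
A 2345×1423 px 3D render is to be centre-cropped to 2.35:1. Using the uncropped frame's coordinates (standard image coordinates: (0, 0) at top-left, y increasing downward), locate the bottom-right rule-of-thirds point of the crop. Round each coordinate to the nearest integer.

2345/1423 < 2.35/1, so the 2.35:1 crop keeps the full width 2345 and trims height to 2345 × 1/2.35 = 997.87 px.
Top offset = (1423 − 997.87)/2 = 212.56 px; left offset = 0.
Bottom-right is two-thirds across and two-thirds down within the crop:
x = 0.00 + 2 × 2345.00/3 ≈ 1563; y = 212.56 + 2 × 997.87/3 ≈ 878.

(1563, 878)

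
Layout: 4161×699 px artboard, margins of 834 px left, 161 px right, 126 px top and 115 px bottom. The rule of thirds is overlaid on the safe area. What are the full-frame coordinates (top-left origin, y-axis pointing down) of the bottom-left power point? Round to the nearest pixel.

Content width = 4161 − 834 − 161 = 3166 px; content height = 699 − 126 − 115 = 458 px.
Bottom-left is one-third across and two-thirds down within the safe area.
x = 834 + 1 × 3166/3 = 834 + 1055.33 ≈ 1889
y = 126 + 2 × 458/3 = 126 + 305.33 ≈ 431

(1889, 431)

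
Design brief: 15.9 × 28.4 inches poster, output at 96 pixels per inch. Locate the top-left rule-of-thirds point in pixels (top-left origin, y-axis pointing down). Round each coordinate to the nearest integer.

(509, 909)

In pixels the canvas is 15.9 × 96 = 1526.4 wide and 28.4 × 96 = 2726.4 tall.
The top-left point is one-third across and one-third down:
x = 1 × 1526.4/3 ≈ 509; y = 1 × 2726.4/3 ≈ 909.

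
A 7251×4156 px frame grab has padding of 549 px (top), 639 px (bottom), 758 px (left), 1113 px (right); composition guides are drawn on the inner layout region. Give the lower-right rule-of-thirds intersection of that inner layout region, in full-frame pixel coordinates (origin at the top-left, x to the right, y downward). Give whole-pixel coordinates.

Content width = 7251 − 758 − 1113 = 5380 px; content height = 4156 − 549 − 639 = 2968 px.
Lower-right is two-thirds across and two-thirds down within the inner layout region.
x = 758 + 2 × 5380/3 = 758 + 3586.67 ≈ 4345
y = 549 + 2 × 2968/3 = 549 + 1978.67 ≈ 2528

(4345, 2528)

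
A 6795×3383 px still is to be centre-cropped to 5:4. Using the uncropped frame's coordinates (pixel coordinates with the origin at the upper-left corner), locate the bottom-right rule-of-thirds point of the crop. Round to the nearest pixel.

x = 4102 px, y = 2255 px

6795/3383 > 5/4, so the 5:4 crop keeps the full height 3383 and trims width to 3383 × 5/4 = 4228.75 px.
Left offset = (6795 − 4228.75)/2 = 1283.12 px; top offset = 0.
Bottom-right is two-thirds across and two-thirds down within the crop:
x = 1283.12 + 2 × 4228.75/3 ≈ 4102; y = 0.00 + 2 × 3383.00/3 ≈ 2255.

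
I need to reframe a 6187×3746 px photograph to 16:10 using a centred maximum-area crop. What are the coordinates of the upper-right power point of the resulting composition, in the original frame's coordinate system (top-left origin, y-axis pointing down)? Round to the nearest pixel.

x = 4092 px, y = 1249 px

6187/3746 > 16/10, so the 16:10 crop keeps the full height 3746 and trims width to 3746 × 16/10 = 5993.60 px.
Left offset = (6187 − 5993.60)/2 = 96.70 px; top offset = 0.
Upper-right is two-thirds across and one-third down within the crop:
x = 96.70 + 2 × 5993.60/3 ≈ 4092; y = 0.00 + 1 × 3746.00/3 ≈ 1249.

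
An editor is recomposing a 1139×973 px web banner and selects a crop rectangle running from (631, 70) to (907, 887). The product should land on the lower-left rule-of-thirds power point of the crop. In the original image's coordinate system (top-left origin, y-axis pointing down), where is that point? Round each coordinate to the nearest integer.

Crop width = 907 − 631 = 276 px; one third is 92.00 px.
Crop height = 887 − 70 = 817 px; one third is 272.33 px.
The lower-left point is one-third across and two-thirds down within the crop:
x = 631 + 1 × 92.00 ≈ 723; y = 70 + 2 × 272.33 ≈ 615.

x = 723 px, y = 615 px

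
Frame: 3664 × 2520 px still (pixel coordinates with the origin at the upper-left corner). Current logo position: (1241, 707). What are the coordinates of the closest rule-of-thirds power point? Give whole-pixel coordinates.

(1221, 840)

Third lines: x ∈ {1221, 2443}, y ∈ {840, 1680}.
1241 is closer to x = 1221; 707 is closer to y = 840.
So the nearest intersection is the upper-left power point.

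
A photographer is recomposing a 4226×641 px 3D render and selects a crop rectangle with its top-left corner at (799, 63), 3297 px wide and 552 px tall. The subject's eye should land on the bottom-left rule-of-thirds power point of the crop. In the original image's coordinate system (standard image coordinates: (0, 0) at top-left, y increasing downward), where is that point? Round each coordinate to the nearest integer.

One third of the crop width 3297 is 1099.00 px.
One third of the crop height 552 is 184.00 px.
The bottom-left point is one-third across and two-thirds down within the crop:
x = 799 + 1 × 1099.00 ≈ 1898; y = 63 + 2 × 184.00 ≈ 431.

(1898, 431)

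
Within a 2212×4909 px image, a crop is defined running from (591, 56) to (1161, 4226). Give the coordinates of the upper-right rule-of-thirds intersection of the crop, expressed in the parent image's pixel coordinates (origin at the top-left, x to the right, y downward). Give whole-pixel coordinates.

Crop width = 1161 − 591 = 570 px; one third is 190.00 px.
Crop height = 4226 − 56 = 4170 px; one third is 1390.00 px.
The upper-right point is two-thirds across and one-third down within the crop:
x = 591 + 2 × 190.00 ≈ 971; y = 56 + 1 × 1390.00 ≈ 1446.

x = 971 px, y = 1446 px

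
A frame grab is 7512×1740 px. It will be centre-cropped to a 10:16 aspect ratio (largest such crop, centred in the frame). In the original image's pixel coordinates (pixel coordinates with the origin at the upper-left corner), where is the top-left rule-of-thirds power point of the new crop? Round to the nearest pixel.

7512/1740 > 10/16, so the 10:16 crop keeps the full height 1740 and trims width to 1740 × 10/16 = 1087.50 px.
Left offset = (7512 − 1087.50)/2 = 3212.25 px; top offset = 0.
Top-left is one-third across and one-third down within the crop:
x = 3212.25 + 1 × 1087.50/3 ≈ 3575; y = 0.00 + 1 × 1740.00/3 ≈ 580.

x = 3575 px, y = 580 px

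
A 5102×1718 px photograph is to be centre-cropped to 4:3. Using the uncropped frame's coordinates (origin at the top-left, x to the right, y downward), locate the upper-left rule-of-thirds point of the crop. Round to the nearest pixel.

5102/1718 > 4/3, so the 4:3 crop keeps the full height 1718 and trims width to 1718 × 4/3 = 2290.67 px.
Left offset = (5102 − 2290.67)/2 = 1405.67 px; top offset = 0.
Upper-left is one-third across and one-third down within the crop:
x = 1405.67 + 1 × 2290.67/3 ≈ 2169; y = 0.00 + 1 × 1718.00/3 ≈ 573.

(2169, 573)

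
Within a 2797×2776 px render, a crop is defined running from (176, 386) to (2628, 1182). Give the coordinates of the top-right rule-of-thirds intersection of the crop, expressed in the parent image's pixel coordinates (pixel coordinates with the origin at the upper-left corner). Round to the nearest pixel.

Crop width = 2628 − 176 = 2452 px; one third is 817.33 px.
Crop height = 1182 − 386 = 796 px; one third is 265.33 px.
The top-right point is two-thirds across and one-third down within the crop:
x = 176 + 2 × 817.33 ≈ 1811; y = 386 + 1 × 265.33 ≈ 651.

(1811, 651)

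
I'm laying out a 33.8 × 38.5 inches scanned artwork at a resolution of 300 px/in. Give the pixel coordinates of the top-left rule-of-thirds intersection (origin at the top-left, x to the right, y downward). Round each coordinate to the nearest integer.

(3380, 3850)

In pixels the canvas is 33.8 × 300 = 10140 wide and 38.5 × 300 = 11550 tall.
The top-left point is one-third across and one-third down:
x = 1 × 10140/3 ≈ 3380; y = 1 × 11550/3 ≈ 3850.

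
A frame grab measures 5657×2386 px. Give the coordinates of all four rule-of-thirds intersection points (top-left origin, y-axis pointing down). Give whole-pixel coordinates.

(1886, 795), (3771, 795), (1886, 1591), (3771, 1591)

One third of 5657 is 1885.67; one third of 2386 is 795.33.
Vertical third lines at x = 1886 and x = 3771; horizontal third lines at y = 795 and y = 1591.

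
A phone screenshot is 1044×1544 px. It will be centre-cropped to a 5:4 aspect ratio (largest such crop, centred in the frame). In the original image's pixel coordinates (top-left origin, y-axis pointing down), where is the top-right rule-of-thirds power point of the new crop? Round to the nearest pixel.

(696, 633)

1044/1544 < 5/4, so the 5:4 crop keeps the full width 1044 and trims height to 1044 × 4/5 = 835.20 px.
Top offset = (1544 − 835.20)/2 = 354.40 px; left offset = 0.
Top-right is two-thirds across and one-third down within the crop:
x = 0.00 + 2 × 1044.00/3 ≈ 696; y = 354.40 + 1 × 835.20/3 ≈ 633.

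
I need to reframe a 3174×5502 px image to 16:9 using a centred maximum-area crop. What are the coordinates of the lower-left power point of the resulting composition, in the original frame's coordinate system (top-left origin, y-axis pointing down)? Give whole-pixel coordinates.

x = 1058 px, y = 3049 px

3174/5502 < 16/9, so the 16:9 crop keeps the full width 3174 and trims height to 3174 × 9/16 = 1785.38 px.
Top offset = (5502 − 1785.38)/2 = 1858.31 px; left offset = 0.
Lower-left is one-third across and two-thirds down within the crop:
x = 0.00 + 1 × 3174.00/3 ≈ 1058; y = 1858.31 + 2 × 1785.38/3 ≈ 3049.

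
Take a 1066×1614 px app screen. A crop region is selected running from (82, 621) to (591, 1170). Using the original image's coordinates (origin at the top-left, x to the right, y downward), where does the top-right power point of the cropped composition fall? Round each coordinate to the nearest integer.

Crop width = 591 − 82 = 509 px; one third is 169.67 px.
Crop height = 1170 − 621 = 549 px; one third is 183.00 px.
The top-right point is two-thirds across and one-third down within the crop:
x = 82 + 2 × 169.67 ≈ 421; y = 621 + 1 × 183.00 ≈ 804.

x = 421 px, y = 804 px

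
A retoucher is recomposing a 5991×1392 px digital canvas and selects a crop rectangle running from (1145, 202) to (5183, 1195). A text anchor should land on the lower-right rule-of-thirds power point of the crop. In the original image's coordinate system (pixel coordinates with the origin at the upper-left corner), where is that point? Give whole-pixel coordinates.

x = 3837 px, y = 864 px

Crop width = 5183 − 1145 = 4038 px; one third is 1346.00 px.
Crop height = 1195 − 202 = 993 px; one third is 331.00 px.
The lower-right point is two-thirds across and two-thirds down within the crop:
x = 1145 + 2 × 1346.00 ≈ 3837; y = 202 + 2 × 331.00 ≈ 864.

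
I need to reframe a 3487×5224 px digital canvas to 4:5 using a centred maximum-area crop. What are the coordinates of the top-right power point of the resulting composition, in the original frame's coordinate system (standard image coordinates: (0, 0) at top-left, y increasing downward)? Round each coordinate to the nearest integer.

(2325, 1886)

3487/5224 < 4/5, so the 4:5 crop keeps the full width 3487 and trims height to 3487 × 5/4 = 4358.75 px.
Top offset = (5224 − 4358.75)/2 = 432.62 px; left offset = 0.
Top-right is two-thirds across and one-third down within the crop:
x = 0.00 + 2 × 3487.00/3 ≈ 2325; y = 432.62 + 1 × 4358.75/3 ≈ 1886.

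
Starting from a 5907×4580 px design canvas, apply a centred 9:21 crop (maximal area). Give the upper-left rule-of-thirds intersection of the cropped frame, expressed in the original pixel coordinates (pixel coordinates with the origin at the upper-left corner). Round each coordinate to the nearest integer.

5907/4580 > 9/21, so the 9:21 crop keeps the full height 4580 and trims width to 4580 × 9/21 = 1962.86 px.
Left offset = (5907 − 1962.86)/2 = 1972.07 px; top offset = 0.
Upper-left is one-third across and one-third down within the crop:
x = 1972.07 + 1 × 1962.86/3 ≈ 2626; y = 0.00 + 1 × 4580.00/3 ≈ 1527.

(2626, 1527)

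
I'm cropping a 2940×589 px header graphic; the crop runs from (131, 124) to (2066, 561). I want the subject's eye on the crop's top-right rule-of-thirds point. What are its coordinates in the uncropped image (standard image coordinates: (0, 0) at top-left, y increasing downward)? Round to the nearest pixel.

Crop width = 2066 − 131 = 1935 px; one third is 645.00 px.
Crop height = 561 − 124 = 437 px; one third is 145.67 px.
The top-right point is two-thirds across and one-third down within the crop:
x = 131 + 2 × 645.00 ≈ 1421; y = 124 + 1 × 145.67 ≈ 270.

(1421, 270)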